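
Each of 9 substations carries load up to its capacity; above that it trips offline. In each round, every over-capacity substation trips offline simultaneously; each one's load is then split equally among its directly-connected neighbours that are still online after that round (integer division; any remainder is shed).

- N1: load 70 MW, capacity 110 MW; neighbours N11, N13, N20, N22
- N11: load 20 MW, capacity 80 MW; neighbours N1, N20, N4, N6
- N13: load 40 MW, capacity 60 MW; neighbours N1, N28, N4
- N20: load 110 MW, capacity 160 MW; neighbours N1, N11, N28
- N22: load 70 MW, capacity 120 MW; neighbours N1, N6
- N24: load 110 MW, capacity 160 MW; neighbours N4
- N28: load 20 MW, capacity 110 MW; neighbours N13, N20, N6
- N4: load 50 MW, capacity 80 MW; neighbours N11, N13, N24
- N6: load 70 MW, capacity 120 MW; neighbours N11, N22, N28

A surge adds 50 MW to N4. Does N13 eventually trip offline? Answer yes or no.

Round 1 — N4 at 100 > 80. N4 trips offline.
  N4 sheds 100 MW to N11, N13, N24: 33 each (1 lost).
    N11: 20+33 = 53 ≤ 80
    N13: 40+33 = 73 > 60
    N24: 110+33 = 143 ≤ 160
Round 2 — N13 trips offline.
  N13 sheds 73 MW to N1, N28: 36 each (1 lost).
    N1: 70+36 = 106 ≤ 110
    N28: 20+36 = 56 ≤ 110
No further trips.

yes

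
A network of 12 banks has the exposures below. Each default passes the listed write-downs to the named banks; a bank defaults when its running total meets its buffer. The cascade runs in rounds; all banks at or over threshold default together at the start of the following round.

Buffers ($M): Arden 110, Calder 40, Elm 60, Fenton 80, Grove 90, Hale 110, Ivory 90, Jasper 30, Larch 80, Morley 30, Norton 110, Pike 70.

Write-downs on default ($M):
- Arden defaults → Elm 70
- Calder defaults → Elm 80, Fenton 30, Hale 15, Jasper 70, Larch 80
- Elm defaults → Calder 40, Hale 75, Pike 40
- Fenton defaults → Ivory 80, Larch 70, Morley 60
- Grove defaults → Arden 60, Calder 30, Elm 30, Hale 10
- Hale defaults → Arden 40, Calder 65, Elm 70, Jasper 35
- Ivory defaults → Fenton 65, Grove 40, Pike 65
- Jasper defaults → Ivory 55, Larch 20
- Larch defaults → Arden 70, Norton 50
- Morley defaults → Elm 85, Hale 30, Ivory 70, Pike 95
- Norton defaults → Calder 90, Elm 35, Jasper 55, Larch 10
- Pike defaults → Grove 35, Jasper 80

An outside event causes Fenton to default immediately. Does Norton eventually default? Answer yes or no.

no

Round 1 — Fenton defaults (initial).
  Ivory: +80 → 80 < 90
  Larch: +70 → 70 < 80
  Morley: +60 → 60 ≥ 30
Round 2 — Morley defaults.
  Elm: +85 → 85 ≥ 60
  Hale: +30 → 30 < 110
  Ivory: +70 → 150 ≥ 90
  Pike: +95 → 95 ≥ 70
Round 3 — Elm, Ivory, Pike default.
  Calder: +40 → 40 ≥ 40
  Grove: +40+35 → 75 < 90
  Hale: +75 → 105 < 110
  Jasper: +80 → 80 ≥ 30
Round 4 — Calder, Jasper default.
  Hale: +15 → 120 ≥ 110
  Larch: +80+20 → 170 ≥ 80
Round 5 — Hale, Larch default.
  Arden: +40+70 → 110 ≥ 110
  Norton: +50 → 50 < 110
Round 6 — Arden defaults.
No further defaults.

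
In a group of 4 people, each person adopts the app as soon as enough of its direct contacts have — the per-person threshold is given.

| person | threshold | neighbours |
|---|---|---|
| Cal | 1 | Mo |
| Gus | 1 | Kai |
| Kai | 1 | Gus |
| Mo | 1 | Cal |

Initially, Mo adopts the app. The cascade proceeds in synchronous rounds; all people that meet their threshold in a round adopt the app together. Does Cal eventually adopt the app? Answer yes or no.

yes

Round 1 — Mo adopts the app (initial).
Round 2 — checking thresholds:
  Cal: 1 of 1 neighbours ≥ 1, adopts the app.
Round 3 — no new adoptions; cascade stops.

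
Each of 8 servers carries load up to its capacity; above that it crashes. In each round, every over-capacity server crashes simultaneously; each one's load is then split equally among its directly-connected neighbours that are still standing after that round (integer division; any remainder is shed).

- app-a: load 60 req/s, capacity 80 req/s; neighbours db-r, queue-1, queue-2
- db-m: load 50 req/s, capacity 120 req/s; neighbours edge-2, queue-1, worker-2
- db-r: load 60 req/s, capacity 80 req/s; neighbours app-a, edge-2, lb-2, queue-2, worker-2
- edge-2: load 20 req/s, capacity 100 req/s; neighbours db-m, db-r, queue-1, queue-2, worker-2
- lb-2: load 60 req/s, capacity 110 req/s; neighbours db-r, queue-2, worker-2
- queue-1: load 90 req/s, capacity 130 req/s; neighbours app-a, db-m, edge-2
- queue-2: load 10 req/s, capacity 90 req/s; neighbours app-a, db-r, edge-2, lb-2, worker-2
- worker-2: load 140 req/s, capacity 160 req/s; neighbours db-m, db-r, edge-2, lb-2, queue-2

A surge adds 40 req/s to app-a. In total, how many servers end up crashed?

8

Round 1 — app-a at 100 > 80. app-a crashes.
  app-a sheds 100 req/s to db-r, queue-1, queue-2: 33 each (1 lost).
    db-r: 60+33 = 93 > 80
    queue-1: 90+33 = 123 ≤ 130
    queue-2: 10+33 = 43 ≤ 90
Round 2 — db-r crashes.
  db-r sheds 93 req/s to edge-2, lb-2, queue-2, worker-2: 23 each (1 lost).
    edge-2: 20+23 = 43 ≤ 100
    lb-2: 60+23 = 83 ≤ 110
    queue-2: 43+23 = 66 ≤ 90
    worker-2: 140+23 = 163 > 160
Round 3 — worker-2 crashes.
  worker-2 sheds 163 req/s to db-m, edge-2, lb-2, queue-2: 40 each (3 lost).
    db-m: 50+40 = 90 ≤ 120
    edge-2: 43+40 = 83 ≤ 100
    lb-2: 83+40 = 123 > 110
    queue-2: 66+40 = 106 > 90
Round 4 — lb-2, queue-2 crash.
  lb-2 sheds 123 req/s: no online neighbours, lost.
  queue-2 sheds 106 req/s to edge-2: 106 each.
    edge-2: 83+106 = 189 > 100
Round 5 — edge-2 crashes.
  edge-2 sheds 189 req/s to db-m, queue-1: 94 each (1 lost).
    db-m: 90+94 = 184 > 120
    queue-1: 123+94 = 217 > 130
Round 6 — db-m, queue-1 crash.
  db-m sheds 184 req/s: no online neighbours, lost.
  queue-1 sheds 217 req/s: no online neighbours, lost.
No further crashes.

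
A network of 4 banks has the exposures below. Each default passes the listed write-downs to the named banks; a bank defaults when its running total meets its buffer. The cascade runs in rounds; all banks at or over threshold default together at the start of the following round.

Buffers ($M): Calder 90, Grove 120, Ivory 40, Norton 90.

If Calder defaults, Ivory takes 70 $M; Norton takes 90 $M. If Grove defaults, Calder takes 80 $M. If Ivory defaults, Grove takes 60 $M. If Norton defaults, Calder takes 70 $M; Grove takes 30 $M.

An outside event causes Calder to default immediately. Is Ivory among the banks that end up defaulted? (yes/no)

Round 1 — Calder defaults (initial).
  Ivory: +70 → 70 ≥ 40
  Norton: +90 → 90 ≥ 90
Round 2 — Ivory, Norton default.
  Grove: +60+30 → 90 < 120
No further defaults.

yes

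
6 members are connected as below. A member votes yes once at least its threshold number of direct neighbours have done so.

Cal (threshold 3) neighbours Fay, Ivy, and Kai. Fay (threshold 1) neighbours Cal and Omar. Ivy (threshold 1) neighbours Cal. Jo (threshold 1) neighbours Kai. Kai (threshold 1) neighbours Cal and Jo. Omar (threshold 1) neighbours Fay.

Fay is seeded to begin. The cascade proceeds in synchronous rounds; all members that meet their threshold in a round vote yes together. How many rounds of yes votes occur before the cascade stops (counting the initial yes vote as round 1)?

Round 1 — Fay votes yes (initial).
Round 2 — checking thresholds:
  Cal: 1 of 3 neighbours < 3, not yet.
  Omar: 1 of 1 neighbours ≥ 1, votes yes.
Round 3 — no new yes votes; cascade stops.

2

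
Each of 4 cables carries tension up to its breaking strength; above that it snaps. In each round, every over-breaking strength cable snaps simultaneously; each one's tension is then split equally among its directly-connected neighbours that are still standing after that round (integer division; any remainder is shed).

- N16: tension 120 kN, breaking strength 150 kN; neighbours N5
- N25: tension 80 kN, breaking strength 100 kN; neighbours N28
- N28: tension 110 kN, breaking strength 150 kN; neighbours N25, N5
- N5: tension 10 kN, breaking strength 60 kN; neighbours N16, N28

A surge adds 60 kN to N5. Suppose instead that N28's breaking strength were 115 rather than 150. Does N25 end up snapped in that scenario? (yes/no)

With N28's breaking strength at 115:
Round 1 — N5 at 70 > 60. N5 snaps.
  N5 sheds 70 kN to N16, N28: 35 each.
    N16: 120+35 = 155 > 150
    N28: 110+35 = 145 > 115
Round 2 — N16, N28 snap.
  N16 sheds 155 kN: no online neighbours, lost.
  N28 sheds 145 kN to N25: 145 each.
    N25: 80+145 = 225 > 100
Round 3 — N25 snaps.
  N25 sheds 225 kN: no online neighbours, lost.
No further breaks.

yes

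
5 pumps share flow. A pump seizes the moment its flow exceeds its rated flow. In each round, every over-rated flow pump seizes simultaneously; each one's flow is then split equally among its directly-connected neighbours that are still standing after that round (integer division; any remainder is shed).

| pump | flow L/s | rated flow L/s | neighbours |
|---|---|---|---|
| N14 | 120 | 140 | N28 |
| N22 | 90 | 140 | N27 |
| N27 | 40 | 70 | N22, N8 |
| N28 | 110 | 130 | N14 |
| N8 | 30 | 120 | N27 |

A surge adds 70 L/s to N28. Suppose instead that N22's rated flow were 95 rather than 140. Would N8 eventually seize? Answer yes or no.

no

With N22's rated flow at 95:
Round 1 — N28 at 180 > 130. N28 seizes.
  N28 sheds 180 L/s to N14: 180 each.
    N14: 120+180 = 300 > 140
Round 2 — N14 seizes.
  N14 sheds 300 L/s: no online neighbours, lost.
No further seizures.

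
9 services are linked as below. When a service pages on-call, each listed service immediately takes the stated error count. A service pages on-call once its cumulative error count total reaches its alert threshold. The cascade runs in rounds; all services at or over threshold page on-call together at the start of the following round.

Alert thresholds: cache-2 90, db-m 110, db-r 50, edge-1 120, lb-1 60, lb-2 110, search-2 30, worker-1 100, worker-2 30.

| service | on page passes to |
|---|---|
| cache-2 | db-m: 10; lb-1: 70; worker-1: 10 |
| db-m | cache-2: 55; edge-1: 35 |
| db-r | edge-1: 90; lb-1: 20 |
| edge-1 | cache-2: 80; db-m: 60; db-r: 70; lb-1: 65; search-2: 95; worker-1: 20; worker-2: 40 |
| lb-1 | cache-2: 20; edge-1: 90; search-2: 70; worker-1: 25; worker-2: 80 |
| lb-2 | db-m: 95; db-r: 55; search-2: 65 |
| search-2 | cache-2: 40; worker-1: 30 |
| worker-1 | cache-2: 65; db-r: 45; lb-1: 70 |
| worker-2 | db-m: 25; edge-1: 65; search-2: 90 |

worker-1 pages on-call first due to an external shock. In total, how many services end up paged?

7

Round 1 — worker-1 pages on-call (initial).
  cache-2: +65 → 65 < 90
  db-r: +45 → 45 < 50
  lb-1: +70 → 70 ≥ 60
Round 2 — lb-1 pages on-call.
  cache-2: +20 → 85 < 90
  edge-1: +90 → 90 < 120
  search-2: +70 → 70 ≥ 30
  worker-2: +80 → 80 ≥ 30
Round 3 — search-2, worker-2 page on-call.
  cache-2: +40 → 125 ≥ 90
  db-m: +25 → 25 < 110
  edge-1: +65 → 155 ≥ 120
Round 4 — cache-2, edge-1 page on-call.
  db-m: +10+60 → 95 < 110
  db-r: +70 → 115 ≥ 50
Round 5 — db-r pages on-call.
No further pages.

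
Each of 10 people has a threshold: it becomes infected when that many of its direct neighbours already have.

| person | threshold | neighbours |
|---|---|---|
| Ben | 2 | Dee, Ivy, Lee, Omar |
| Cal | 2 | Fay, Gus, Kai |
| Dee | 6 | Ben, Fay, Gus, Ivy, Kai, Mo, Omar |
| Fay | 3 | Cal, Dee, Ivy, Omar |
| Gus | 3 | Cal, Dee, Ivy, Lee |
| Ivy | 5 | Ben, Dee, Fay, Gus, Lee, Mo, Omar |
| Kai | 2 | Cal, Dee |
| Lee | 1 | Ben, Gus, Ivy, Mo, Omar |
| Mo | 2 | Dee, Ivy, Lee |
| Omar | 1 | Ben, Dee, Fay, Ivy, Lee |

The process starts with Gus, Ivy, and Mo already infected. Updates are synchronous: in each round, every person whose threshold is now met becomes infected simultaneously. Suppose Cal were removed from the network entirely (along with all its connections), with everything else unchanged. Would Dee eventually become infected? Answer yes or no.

With Cal removed:
Round 1 — Gus, Ivy, Mo become infected (initial).
Round 2 — checking thresholds:
  Ben: 1 of 4 neighbours < 2, holds.
  Dee: 3 of 7 neighbours < 6, holds.
  Fay: 1 of 3 neighbours < 3, holds.
  Lee: 3 of 5 neighbours ≥ 1, becomes infected.
  Omar: 1 of 5 neighbours ≥ 1, becomes infected.
Round 3 — checking thresholds:
  Ben: 3 of 4 neighbours ≥ 2, becomes infected.
  Dee: 4 of 7 neighbours < 6, holds.
  Fay: 2 of 3 neighbours < 3, holds.
Round 4 — no new infections; cascade stops.

no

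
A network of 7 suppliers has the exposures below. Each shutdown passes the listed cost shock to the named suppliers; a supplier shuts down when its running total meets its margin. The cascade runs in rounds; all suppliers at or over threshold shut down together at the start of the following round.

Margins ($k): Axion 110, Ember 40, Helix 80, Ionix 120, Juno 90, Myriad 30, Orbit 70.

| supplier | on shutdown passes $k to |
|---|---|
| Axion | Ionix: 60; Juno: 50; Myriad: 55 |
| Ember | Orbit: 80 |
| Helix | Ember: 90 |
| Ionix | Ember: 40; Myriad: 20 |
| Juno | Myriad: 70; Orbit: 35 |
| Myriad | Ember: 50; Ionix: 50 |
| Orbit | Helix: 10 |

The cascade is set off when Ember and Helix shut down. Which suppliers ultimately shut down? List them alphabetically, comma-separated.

Ember, Helix, Orbit

Round 1 — Ember, Helix shut down (initial).
  Orbit: +80 → 80 ≥ 70
Round 2 — Orbit shuts down.
No further shutdowns.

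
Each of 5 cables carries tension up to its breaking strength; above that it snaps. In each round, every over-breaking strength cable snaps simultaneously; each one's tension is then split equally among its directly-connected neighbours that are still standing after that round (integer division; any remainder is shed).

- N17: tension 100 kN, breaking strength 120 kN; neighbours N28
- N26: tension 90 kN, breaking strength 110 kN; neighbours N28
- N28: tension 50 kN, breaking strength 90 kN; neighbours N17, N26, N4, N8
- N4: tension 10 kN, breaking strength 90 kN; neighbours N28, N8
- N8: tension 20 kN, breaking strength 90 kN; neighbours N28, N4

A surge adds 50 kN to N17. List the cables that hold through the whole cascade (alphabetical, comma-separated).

Round 1 — N17 at 150 > 120. N17 snaps.
  N17 sheds 150 kN to N28: 150 each.
    N28: 50+150 = 200 > 90
Round 2 — N28 snaps.
  N28 sheds 200 kN to N26, N4, N8: 66 each (2 lost).
    N26: 90+66 = 156 > 110
    N4: 10+66 = 76 ≤ 90
    N8: 20+66 = 86 ≤ 90
Round 3 — N26 snaps.
  N26 sheds 156 kN: no online neighbours, lost.
No further breaks.

N4, N8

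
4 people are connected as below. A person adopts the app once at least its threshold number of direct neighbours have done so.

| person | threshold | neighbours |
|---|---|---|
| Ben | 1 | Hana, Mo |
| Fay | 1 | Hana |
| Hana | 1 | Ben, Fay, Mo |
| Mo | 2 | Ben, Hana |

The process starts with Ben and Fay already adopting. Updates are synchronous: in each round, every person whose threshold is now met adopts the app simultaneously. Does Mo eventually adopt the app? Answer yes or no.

Round 1 — Ben, Fay adopt the app (initial).
Round 2 — checking thresholds:
  Hana: 2 of 3 neighbours ≥ 1, adopts the app.
  Mo: 1 of 2 neighbours < 2, below threshold.
Round 3 — checking thresholds:
  Mo: 2 of 2 neighbours ≥ 2, adopts the app.
Round 4 — no new adoptions; cascade stops.

yes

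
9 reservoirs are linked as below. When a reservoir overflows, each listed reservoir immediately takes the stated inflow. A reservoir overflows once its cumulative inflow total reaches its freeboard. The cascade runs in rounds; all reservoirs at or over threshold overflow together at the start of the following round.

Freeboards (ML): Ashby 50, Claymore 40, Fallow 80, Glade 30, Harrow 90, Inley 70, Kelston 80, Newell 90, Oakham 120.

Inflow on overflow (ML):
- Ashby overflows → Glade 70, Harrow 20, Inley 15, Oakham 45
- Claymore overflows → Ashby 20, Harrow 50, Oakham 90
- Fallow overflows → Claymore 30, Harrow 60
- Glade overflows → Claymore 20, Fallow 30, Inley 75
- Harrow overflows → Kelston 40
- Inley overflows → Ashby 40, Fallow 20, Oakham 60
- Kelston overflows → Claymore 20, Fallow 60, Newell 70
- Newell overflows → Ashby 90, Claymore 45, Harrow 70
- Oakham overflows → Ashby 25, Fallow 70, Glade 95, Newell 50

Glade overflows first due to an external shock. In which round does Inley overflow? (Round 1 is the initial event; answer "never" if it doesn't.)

Round 1 — Glade overflows (initial).
  Claymore: +20 → 20 < 40
  Fallow: +30 → 30 < 80
  Inley: +75 → 75 ≥ 70
Round 2 — Inley overflows.
  Ashby: +40 → 40 < 50
  Fallow: +20 → 50 < 80
  Oakham: +60 → 60 < 120
No further overflows.

2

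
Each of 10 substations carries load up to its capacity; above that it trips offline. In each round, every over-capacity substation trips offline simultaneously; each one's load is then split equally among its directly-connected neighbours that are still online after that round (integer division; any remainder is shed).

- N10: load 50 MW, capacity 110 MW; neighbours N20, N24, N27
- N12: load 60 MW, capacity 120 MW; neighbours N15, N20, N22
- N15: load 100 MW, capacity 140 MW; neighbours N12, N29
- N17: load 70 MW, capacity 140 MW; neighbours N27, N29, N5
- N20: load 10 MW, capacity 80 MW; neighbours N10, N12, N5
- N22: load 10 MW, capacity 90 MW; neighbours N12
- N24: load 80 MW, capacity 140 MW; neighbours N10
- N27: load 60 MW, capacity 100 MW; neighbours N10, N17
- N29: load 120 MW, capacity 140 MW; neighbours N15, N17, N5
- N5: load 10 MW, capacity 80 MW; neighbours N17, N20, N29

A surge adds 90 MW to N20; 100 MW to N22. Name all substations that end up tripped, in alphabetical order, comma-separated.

Round 1 — N20 at 100 > 80; N22 at 110 > 90. N20, N22 trip offline.
  N20 sheds 100 MW to N10, N12, N5: 33 each (1 lost).
    N10: 50+33 = 83 ≤ 110
    N12: 60+33 = 93 ≤ 120
    N5: 10+33 = 43 ≤ 80
  N22 sheds 110 MW to N12: 110 each.
    N12: 93+110 = 203 > 120
Round 2 — N12 trips offline.
  N12 sheds 203 MW to N15: 203 each.
    N15: 100+203 = 303 > 140
Round 3 — N15 trips offline.
  N15 sheds 303 MW to N29: 303 each.
    N29: 120+303 = 423 > 140
Round 4 — N29 trips offline.
  N29 sheds 423 MW to N17, N5: 211 each (1 lost).
    N17: 70+211 = 281 > 140
    N5: 43+211 = 254 > 80
Round 5 — N17, N5 trip offline.
  N17 sheds 281 MW to N27: 281 each.
    N27: 60+281 = 341 > 100
  N5 sheds 254 MW: no online neighbours, lost.
Round 6 — N27 trips offline.
  N27 sheds 341 MW to N10: 341 each.
    N10: 83+341 = 424 > 110
Round 7 — N10 trips offline.
  N10 sheds 424 MW to N24: 424 each.
    N24: 80+424 = 504 > 140
Round 8 — N24 trips offline.
  N24 sheds 504 MW: no online neighbours, lost.
No further trips.

N10, N12, N15, N17, N20, N22, N24, N27, N29, N5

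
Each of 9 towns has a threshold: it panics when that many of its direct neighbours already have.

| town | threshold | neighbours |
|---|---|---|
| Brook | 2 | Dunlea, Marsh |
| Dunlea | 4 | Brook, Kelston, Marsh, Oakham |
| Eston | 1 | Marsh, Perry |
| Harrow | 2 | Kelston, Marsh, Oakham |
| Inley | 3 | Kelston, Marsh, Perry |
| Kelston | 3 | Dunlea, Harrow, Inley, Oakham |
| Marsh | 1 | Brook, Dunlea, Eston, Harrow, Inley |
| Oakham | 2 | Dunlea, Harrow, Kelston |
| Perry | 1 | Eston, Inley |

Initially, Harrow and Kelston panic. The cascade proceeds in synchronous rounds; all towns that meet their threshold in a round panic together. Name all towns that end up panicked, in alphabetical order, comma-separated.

Round 1 — Harrow, Kelston panic (initial).
Round 2 — checking thresholds:
  Dunlea: 1 of 4 neighbours < 4, not yet.
  Inley: 1 of 3 neighbours < 3, not yet.
  Marsh: 1 of 5 neighbours ≥ 1, panics.
  Oakham: 2 of 3 neighbours ≥ 2, panics.
Round 3 — checking thresholds:
  Brook: 1 of 2 neighbours < 2, not yet.
  Dunlea: 3 of 4 neighbours < 4, not yet.
  Eston: 1 of 2 neighbours ≥ 1, panics.
  Inley: 2 of 3 neighbours < 3, not yet.
Round 4 — checking thresholds:
  Brook: 1 of 2 neighbours < 2, not yet.
  Dunlea: 3 of 4 neighbours < 4, not yet.
  Inley: 2 of 3 neighbours < 3, not yet.
  Perry: 1 of 2 neighbours ≥ 1, panics.
Round 5 — checking thresholds:
  Brook: 1 of 2 neighbours < 2, not yet.
  Dunlea: 3 of 4 neighbours < 4, not yet.
  Inley: 3 of 3 neighbours ≥ 3, panics.
Round 6 — no new panics; cascade stops.

Eston, Harrow, Inley, Kelston, Marsh, Oakham, Perry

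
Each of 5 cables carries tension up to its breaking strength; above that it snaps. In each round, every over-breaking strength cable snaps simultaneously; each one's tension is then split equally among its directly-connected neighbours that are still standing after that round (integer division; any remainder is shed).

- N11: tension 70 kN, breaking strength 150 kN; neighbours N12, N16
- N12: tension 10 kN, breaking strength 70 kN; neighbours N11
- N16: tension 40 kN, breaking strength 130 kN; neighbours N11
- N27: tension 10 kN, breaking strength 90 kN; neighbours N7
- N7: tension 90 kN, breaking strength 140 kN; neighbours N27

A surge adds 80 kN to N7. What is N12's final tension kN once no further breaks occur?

10

Round 1 — N7 at 170 > 140. N7 snaps.
  N7 sheds 170 kN to N27: 170 each.
    N27: 10+170 = 180 > 90
Round 2 — N27 snaps.
  N27 sheds 180 kN: no online neighbours, lost.
No further breaks.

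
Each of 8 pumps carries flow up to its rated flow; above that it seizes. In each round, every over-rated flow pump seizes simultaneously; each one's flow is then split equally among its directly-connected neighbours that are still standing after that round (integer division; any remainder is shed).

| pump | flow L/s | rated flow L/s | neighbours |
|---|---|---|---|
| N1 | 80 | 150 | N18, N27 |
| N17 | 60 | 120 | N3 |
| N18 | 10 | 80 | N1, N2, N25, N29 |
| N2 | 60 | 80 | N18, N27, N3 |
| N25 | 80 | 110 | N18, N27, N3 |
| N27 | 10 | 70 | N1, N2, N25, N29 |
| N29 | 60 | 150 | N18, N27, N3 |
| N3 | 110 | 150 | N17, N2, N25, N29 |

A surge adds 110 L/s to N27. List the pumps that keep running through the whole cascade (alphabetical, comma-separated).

Round 1 — N27 at 120 > 70. N27 seizes.
  N27 sheds 120 L/s to N1, N2, N25, N29: 30 each.
    N1: 80+30 = 110 ≤ 150
    N2: 60+30 = 90 > 80
    N25: 80+30 = 110 ≤ 110
    N29: 60+30 = 90 ≤ 150
Round 2 — N2 seizes.
  N2 sheds 90 L/s to N18, N3: 45 each.
    N18: 10+45 = 55 ≤ 80
    N3: 110+45 = 155 > 150
Round 3 — N3 seizes.
  N3 sheds 155 L/s to N17, N25, N29: 51 each (2 lost).
    N17: 60+51 = 111 ≤ 120
    N25: 110+51 = 161 > 110
    N29: 90+51 = 141 ≤ 150
Round 4 — N25 seizes.
  N25 sheds 161 L/s to N18: 161 each.
    N18: 55+161 = 216 > 80
Round 5 — N18 seizes.
  N18 sheds 216 L/s to N1, N29: 108 each.
    N1: 110+108 = 218 > 150
    N29: 141+108 = 249 > 150
Round 6 — N1, N29 seize.
  N1 sheds 218 L/s: no online neighbours, lost.
  N29 sheds 249 L/s: no online neighbours, lost.
No further seizures.

N17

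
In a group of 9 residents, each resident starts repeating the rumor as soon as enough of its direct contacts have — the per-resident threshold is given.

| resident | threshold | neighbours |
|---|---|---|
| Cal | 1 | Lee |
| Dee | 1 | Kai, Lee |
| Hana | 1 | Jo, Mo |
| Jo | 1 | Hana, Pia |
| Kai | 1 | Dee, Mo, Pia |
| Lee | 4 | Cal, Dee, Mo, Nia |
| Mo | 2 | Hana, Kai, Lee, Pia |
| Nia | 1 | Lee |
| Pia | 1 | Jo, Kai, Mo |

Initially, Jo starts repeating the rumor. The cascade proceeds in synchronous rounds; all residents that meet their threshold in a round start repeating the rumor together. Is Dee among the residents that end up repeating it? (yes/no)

yes

Round 1 — Jo starts repeating the rumor (initial).
Round 2 — checking thresholds:
  Hana: 1 of 2 neighbours ≥ 1, starts repeating the rumor.
  Pia: 1 of 3 neighbours ≥ 1, starts repeating the rumor.
Round 3 — checking thresholds:
  Kai: 1 of 3 neighbours ≥ 1, starts repeating the rumor.
  Mo: 2 of 4 neighbours ≥ 2, starts repeating the rumor.
Round 4 — checking thresholds:
  Dee: 1 of 2 neighbours ≥ 1, starts repeating the rumor.
  Lee: 1 of 4 neighbours < 4, holds.
Round 5 — no new spreads; cascade stops.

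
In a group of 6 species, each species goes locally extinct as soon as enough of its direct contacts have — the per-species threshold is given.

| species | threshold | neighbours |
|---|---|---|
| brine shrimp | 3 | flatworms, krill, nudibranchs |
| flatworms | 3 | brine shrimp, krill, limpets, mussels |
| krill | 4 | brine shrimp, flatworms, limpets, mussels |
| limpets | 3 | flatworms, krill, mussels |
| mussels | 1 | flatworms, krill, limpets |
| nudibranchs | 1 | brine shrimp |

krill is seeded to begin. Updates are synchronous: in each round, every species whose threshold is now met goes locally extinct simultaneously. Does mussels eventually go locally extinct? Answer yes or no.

Round 1 — krill goes locally extinct (initial).
Round 2 — checking thresholds:
  brine shrimp: 1 of 3 neighbours < 3, holds.
  flatworms: 1 of 4 neighbours < 3, holds.
  limpets: 1 of 3 neighbours < 3, holds.
  mussels: 1 of 3 neighbours ≥ 1, goes locally extinct.
Round 3 — no new extinctions; cascade stops.

yes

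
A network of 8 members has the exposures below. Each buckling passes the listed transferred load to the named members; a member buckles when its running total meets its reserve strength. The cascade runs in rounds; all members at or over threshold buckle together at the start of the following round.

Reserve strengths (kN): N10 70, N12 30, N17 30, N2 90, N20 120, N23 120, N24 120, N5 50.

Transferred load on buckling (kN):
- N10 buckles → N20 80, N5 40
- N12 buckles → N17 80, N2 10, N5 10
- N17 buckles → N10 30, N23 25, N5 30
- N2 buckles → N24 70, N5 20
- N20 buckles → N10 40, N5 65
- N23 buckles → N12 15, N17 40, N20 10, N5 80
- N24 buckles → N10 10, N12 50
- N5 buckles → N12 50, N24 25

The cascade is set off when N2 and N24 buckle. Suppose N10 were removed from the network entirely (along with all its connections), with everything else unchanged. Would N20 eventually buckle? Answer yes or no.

With N10 removed:
Round 1 — N2, N24 buckle (initial).
  N12: +50 → 50 ≥ 30
  N5: +20 → 20 < 50
Round 2 — N12 buckles.
  N17: +80 → 80 ≥ 30
  N5: +10 → 30 < 50
Round 3 — N17 buckles.
  N23: +25 → 25 < 120
  N5: +30 → 60 ≥ 50
Round 4 — N5 buckles.
No further bucklings.

no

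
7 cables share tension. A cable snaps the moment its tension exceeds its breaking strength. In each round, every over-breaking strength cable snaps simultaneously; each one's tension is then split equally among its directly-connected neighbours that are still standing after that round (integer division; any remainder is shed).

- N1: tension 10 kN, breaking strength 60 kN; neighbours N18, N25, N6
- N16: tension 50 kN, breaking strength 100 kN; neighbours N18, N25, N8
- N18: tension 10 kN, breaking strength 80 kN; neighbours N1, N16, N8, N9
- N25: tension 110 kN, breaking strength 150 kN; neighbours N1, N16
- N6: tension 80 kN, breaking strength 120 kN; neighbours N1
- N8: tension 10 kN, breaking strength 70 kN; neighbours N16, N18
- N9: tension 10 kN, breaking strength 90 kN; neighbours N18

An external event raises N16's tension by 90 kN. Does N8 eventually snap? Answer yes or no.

Round 1 — N16 at 140 > 100. N16 snaps.
  N16 sheds 140 kN to N18, N25, N8: 46 each (2 lost).
    N18: 10+46 = 56 ≤ 80
    N25: 110+46 = 156 > 150
    N8: 10+46 = 56 ≤ 70
Round 2 — N25 snaps.
  N25 sheds 156 kN to N1: 156 each.
    N1: 10+156 = 166 > 60
Round 3 — N1 snaps.
  N1 sheds 166 kN to N18, N6: 83 each.
    N18: 56+83 = 139 > 80
    N6: 80+83 = 163 > 120
Round 4 — N18, N6 snap.
  N18 sheds 139 kN to N8, N9: 69 each (1 lost).
    N8: 56+69 = 125 > 70
    N9: 10+69 = 79 ≤ 90
  N6 sheds 163 kN: no online neighbours, lost.
Round 5 — N8 snaps.
  N8 sheds 125 kN: no online neighbours, lost.
No further breaks.

yes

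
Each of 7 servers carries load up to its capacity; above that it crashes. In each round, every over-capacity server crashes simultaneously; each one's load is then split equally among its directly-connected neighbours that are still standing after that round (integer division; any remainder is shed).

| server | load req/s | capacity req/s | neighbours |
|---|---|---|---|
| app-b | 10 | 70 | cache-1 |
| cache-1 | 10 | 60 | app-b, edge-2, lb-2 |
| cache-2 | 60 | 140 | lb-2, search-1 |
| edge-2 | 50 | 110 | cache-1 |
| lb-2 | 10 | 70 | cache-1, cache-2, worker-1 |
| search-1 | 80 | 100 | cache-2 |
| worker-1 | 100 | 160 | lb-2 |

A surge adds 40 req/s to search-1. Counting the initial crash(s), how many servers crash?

5

Round 1 — search-1 at 120 > 100. search-1 crashes.
  search-1 sheds 120 req/s to cache-2: 120 each.
    cache-2: 60+120 = 180 > 140
Round 2 — cache-2 crashes.
  cache-2 sheds 180 req/s to lb-2: 180 each.
    lb-2: 10+180 = 190 > 70
Round 3 — lb-2 crashes.
  lb-2 sheds 190 req/s to cache-1, worker-1: 95 each.
    cache-1: 10+95 = 105 > 60
    worker-1: 100+95 = 195 > 160
Round 4 — cache-1, worker-1 crash.
  cache-1 sheds 105 req/s to app-b, edge-2: 52 each (1 lost).
    app-b: 10+52 = 62 ≤ 70
    edge-2: 50+52 = 102 ≤ 110
  worker-1 sheds 195 req/s: no online neighbours, lost.
No further crashes.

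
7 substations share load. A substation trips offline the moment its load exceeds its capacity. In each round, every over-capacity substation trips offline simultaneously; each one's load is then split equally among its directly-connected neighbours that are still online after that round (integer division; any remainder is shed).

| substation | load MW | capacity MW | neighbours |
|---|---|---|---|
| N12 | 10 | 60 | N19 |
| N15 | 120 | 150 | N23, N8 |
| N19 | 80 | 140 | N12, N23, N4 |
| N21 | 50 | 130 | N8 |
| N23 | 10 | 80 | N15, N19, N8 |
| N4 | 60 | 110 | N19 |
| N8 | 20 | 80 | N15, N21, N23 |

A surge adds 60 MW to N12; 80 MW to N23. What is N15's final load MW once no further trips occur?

Round 1 — N12 at 70 > 60; N23 at 90 > 80. N12, N23 trip offline.
  N12 sheds 70 MW to N19: 70 each.
    N19: 80+70 = 150 > 140
  N23 sheds 90 MW to N15, N19, N8: 30 each.
    N15: 120+30 = 150 ≤ 150
    N19: 150+30 = 180 > 140
    N8: 20+30 = 50 ≤ 80
Round 2 — N19 trips offline.
  N19 sheds 180 MW to N4: 180 each.
    N4: 60+180 = 240 > 110
Round 3 — N4 trips offline.
  N4 sheds 240 MW: no online neighbours, lost.
No further trips.

150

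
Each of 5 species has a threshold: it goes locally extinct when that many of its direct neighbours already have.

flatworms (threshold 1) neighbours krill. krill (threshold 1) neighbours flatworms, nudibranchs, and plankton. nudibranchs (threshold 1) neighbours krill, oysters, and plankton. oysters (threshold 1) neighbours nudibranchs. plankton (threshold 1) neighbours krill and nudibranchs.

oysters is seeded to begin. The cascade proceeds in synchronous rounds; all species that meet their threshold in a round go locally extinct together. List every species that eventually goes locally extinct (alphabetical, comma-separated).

Round 1 — oysters goes locally extinct (initial).
Round 2 — checking thresholds:
  nudibranchs: 1 of 3 neighbours ≥ 1, goes locally extinct.
Round 3 — checking thresholds:
  krill: 1 of 3 neighbours ≥ 1, goes locally extinct.
  plankton: 1 of 2 neighbours ≥ 1, goes locally extinct.
Round 4 — checking thresholds:
  flatworms: 1 of 1 neighbours ≥ 1, goes locally extinct.
Round 5 — no new extinctions; cascade stops.

flatworms, krill, nudibranchs, oysters, plankton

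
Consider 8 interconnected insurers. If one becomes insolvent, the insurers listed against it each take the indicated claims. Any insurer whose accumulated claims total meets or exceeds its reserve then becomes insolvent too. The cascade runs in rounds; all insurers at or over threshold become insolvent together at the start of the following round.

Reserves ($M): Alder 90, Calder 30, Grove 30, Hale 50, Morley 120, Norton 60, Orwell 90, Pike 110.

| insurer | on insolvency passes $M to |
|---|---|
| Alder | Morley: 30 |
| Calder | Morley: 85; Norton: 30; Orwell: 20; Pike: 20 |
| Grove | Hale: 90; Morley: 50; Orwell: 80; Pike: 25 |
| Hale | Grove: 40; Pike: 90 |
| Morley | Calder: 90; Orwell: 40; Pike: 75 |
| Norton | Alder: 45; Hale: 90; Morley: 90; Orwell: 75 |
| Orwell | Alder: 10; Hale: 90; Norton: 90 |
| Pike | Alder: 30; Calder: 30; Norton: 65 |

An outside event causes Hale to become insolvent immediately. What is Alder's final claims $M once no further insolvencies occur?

85

Round 1 — Hale becomes insolvent (initial).
  Grove: +40 → 40 ≥ 30
  Pike: +90 → 90 < 110
Round 2 — Grove becomes insolvent.
  Morley: +50 → 50 < 120
  Orwell: +80 → 80 < 90
  Pike: +25 → 115 ≥ 110
Round 3 — Pike becomes insolvent.
  Alder: +30 → 30 < 90
  Calder: +30 → 30 ≥ 30
  Norton: +65 → 65 ≥ 60
Round 4 — Calder, Norton become insolvent.
  Alder: +45 → 75 < 90
  Morley: +85+90 → 225 ≥ 120
  Orwell: +20+75 → 175 ≥ 90
Round 5 — Morley, Orwell become insolvent.
  Alder: +10 → 85 < 90
No further insolvencies.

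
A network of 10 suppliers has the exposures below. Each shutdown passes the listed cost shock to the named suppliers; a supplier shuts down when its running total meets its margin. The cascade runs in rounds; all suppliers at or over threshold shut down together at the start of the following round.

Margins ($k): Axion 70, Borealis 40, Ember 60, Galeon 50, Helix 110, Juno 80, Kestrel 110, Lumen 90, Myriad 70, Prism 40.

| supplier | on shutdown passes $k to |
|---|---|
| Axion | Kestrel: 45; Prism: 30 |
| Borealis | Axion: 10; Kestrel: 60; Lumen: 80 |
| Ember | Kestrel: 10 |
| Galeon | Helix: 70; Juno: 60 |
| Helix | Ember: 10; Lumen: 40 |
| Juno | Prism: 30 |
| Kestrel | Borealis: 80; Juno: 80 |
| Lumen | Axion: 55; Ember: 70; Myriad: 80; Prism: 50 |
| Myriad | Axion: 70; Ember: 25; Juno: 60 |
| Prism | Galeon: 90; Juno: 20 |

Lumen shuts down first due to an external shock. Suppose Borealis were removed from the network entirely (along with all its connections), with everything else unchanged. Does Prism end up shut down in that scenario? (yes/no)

yes

With Borealis removed:
Round 1 — Lumen shuts down (initial).
  Axion: +55 → 55 < 70
  Ember: +70 → 70 ≥ 60
  Myriad: +80 → 80 ≥ 70
  Prism: +50 → 50 ≥ 40
Round 2 — Ember, Myriad, Prism shut down.
  Axion: +70 → 125 ≥ 70
  Galeon: +90 → 90 ≥ 50
  Juno: +60+20 → 80 ≥ 80
  Kestrel: +10 → 10 < 110
Round 3 — Axion, Galeon, Juno shut down.
  Helix: +70 → 70 < 110
  Kestrel: +45 → 55 < 110
No further shutdowns.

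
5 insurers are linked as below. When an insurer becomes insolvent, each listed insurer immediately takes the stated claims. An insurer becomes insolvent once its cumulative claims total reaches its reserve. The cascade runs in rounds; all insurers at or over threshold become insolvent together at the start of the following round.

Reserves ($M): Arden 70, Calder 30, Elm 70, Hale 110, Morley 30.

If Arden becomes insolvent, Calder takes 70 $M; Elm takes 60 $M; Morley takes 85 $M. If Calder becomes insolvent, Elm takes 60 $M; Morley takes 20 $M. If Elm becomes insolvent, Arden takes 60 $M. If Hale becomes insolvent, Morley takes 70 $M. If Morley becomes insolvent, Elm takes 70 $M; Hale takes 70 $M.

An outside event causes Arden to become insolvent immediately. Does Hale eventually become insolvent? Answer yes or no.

no

Round 1 — Arden becomes insolvent (initial).
  Calder: +70 → 70 ≥ 30
  Elm: +60 → 60 < 70
  Morley: +85 → 85 ≥ 30
Round 2 — Calder, Morley become insolvent.
  Elm: +60+70 → 190 ≥ 70
  Hale: +70 → 70 < 110
Round 3 — Elm becomes insolvent.
No further insolvencies.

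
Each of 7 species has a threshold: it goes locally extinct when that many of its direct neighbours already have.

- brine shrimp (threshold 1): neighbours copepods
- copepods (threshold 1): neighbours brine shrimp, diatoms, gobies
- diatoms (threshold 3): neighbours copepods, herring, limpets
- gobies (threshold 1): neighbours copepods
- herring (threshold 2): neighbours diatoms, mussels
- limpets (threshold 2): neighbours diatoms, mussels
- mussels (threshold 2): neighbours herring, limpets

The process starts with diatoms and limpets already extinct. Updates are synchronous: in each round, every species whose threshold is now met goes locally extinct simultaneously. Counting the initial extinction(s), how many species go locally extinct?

Round 1 — diatoms, limpets go locally extinct (initial).
Round 2 — checking thresholds:
  copepods: 1 of 3 neighbours ≥ 1, goes locally extinct.
  herring: 1 of 2 neighbours < 2, holds.
  mussels: 1 of 2 neighbours < 2, holds.
Round 3 — checking thresholds:
  brine shrimp: 1 of 1 neighbours ≥ 1, goes locally extinct.
  gobies: 1 of 1 neighbours ≥ 1, goes locally extinct.
  herring: 1 of 2 neighbours < 2, holds.
  mussels: 1 of 2 neighbours < 2, holds.
Round 4 — no new extinctions; cascade stops.

5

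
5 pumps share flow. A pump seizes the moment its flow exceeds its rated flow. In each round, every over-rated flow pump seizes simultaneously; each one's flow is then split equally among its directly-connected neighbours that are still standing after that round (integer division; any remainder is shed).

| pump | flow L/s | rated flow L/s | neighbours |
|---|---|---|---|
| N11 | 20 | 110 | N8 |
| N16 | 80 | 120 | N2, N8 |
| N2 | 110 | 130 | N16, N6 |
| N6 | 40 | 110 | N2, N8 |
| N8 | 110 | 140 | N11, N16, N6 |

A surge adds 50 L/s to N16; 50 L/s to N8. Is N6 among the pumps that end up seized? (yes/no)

yes

Round 1 — N16 at 130 > 120; N8 at 160 > 140. N16, N8 seize.
  N16 sheds 130 L/s to N2: 130 each.
    N2: 110+130 = 240 > 130
  N8 sheds 160 L/s to N11, N6: 80 each.
    N11: 20+80 = 100 ≤ 110
    N6: 40+80 = 120 > 110
Round 2 — N2, N6 seize.
  N2 sheds 240 L/s: no online neighbours, lost.
  N6 sheds 120 L/s: no online neighbours, lost.
No further seizures.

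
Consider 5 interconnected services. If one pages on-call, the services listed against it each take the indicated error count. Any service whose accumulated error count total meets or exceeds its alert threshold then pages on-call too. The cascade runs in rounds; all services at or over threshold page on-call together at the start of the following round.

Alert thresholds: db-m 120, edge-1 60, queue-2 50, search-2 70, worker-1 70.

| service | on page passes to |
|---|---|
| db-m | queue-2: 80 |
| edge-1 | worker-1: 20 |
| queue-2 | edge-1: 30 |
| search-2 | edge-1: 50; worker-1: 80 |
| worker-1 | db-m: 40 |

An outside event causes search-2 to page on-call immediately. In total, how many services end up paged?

2

Round 1 — search-2 pages on-call (initial).
  edge-1: +50 → 50 < 60
  worker-1: +80 → 80 ≥ 70
Round 2 — worker-1 pages on-call.
  db-m: +40 → 40 < 120
No further pages.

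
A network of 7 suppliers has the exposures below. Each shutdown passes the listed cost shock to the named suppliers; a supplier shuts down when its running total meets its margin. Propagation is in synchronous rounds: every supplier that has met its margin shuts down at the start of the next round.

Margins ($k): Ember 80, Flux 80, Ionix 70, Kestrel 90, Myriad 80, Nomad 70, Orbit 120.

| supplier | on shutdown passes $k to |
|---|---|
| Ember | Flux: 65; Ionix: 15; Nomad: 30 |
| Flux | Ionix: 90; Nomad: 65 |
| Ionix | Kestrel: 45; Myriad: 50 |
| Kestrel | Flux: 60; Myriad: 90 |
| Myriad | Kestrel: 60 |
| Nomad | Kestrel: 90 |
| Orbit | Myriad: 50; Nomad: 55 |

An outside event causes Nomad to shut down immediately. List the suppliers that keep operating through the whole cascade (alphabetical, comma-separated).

Round 1 — Nomad shuts down (initial).
  Kestrel: +90 → 90 ≥ 90
Round 2 — Kestrel shuts down.
  Flux: +60 → 60 < 80
  Myriad: +90 → 90 ≥ 80
Round 3 — Myriad shuts down.
No further shutdowns.

Ember, Flux, Ionix, Orbit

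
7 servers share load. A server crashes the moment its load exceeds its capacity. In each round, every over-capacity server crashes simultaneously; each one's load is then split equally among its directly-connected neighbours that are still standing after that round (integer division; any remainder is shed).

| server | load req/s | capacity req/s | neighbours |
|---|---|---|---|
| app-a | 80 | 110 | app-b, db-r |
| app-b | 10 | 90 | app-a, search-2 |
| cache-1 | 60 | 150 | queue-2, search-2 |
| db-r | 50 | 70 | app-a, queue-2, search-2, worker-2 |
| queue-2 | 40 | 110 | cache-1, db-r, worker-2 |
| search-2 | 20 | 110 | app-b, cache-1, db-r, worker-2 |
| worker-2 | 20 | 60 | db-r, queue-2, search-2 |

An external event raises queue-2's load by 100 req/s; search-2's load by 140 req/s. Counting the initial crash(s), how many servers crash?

6

Round 1 — queue-2 at 140 > 110; search-2 at 160 > 110. queue-2, search-2 crash.
  queue-2 sheds 140 req/s to cache-1, db-r, worker-2: 46 each (2 lost).
    cache-1: 60+46 = 106 ≤ 150
    db-r: 50+46 = 96 > 70
    worker-2: 20+46 = 66 > 60
  search-2 sheds 160 req/s to app-b, cache-1, db-r, worker-2: 40 each.
    app-b: 10+40 = 50 ≤ 90
    cache-1: 106+40 = 146 ≤ 150
    db-r: 96+40 = 136 > 70
    worker-2: 66+40 = 106 > 60
Round 2 — db-r, worker-2 crash.
  db-r sheds 136 req/s to app-a: 136 each.
    app-a: 80+136 = 216 > 110
  worker-2 sheds 106 req/s: no online neighbours, lost.
Round 3 — app-a crashes.
  app-a sheds 216 req/s to app-b: 216 each.
    app-b: 50+216 = 266 > 90
Round 4 — app-b crashes.
  app-b sheds 266 req/s: no online neighbours, lost.
No further crashes.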